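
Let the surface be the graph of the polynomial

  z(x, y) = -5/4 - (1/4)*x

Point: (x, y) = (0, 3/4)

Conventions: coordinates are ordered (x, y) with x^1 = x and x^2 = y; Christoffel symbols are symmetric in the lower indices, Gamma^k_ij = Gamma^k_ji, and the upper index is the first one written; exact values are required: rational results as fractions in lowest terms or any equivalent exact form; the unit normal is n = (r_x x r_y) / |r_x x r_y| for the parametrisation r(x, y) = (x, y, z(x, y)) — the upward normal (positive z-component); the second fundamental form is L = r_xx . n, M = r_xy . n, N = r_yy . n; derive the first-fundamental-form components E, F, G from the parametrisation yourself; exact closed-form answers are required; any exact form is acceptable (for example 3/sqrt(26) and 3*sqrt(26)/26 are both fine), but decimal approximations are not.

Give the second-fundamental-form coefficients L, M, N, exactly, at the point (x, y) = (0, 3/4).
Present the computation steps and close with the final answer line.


z_x = -1/4, z_y = 0, z_xx = 0, z_xy = 0, z_yy = 0
E = 17/16, F = 0, G = 1; answer radicand W^2 = 17/16
unnormalised second-form numerators: l = 0, m = 0, n = 0; L = l/sqrt(17/16), and similarly M = m/sqrt(W^2), N = n/sqrt(W^2)

Answer: L = 0, M = 0, N = 0


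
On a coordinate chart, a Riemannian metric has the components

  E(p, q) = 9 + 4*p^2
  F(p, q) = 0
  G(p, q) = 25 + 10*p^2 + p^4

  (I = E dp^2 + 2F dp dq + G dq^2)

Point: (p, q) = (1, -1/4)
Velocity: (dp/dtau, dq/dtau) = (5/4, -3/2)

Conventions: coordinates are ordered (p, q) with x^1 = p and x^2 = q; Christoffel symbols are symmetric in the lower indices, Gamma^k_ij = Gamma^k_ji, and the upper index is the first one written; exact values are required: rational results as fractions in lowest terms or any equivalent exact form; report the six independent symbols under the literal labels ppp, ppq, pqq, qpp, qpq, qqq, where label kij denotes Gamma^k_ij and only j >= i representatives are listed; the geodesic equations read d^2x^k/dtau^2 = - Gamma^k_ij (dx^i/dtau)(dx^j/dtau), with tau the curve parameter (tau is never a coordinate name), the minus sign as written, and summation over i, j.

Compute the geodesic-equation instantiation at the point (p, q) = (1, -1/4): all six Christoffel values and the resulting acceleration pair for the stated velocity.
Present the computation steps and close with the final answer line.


E = 13, F = 0, G = 36 at the point
E_p = 8, E_q = 0, F_p = 0, F_q = 0, G_p = 24, G_q = 0
EG - F^2 = 468;  g^inv = (1/468) * [[36, 0], [0, 13]]
first-kind symbols [ij,l] = (1/2)(d_i g_jl + d_j g_il - d_l g_ij): [pp,p] = E_p/2 = 4, [pp,q] = F_p - E_q/2 = 0, [pq,p] = E_q/2 = 0, [pq,q] = G_p/2 = 12, [qq,p] = F_q - G_p/2 = -12, [qq,q] = G_q/2 = 0
Gamma^p_ij = (G*[ij,p] - F*[ij,q])/(EG - F^2), Gamma^q_ij = (E*[ij,q] - F*[ij,p])/(EG - F^2)
Gamma_ppp = 4/13, Gamma_ppq = 0, Gamma_pqq = -12/13, Gamma_qpp = 0, Gamma_qpq = 1/3, Gamma_qqq = 0
d^2p/dtau^2 = -(Gamma_ppp*(5/4)^2 + 2*Gamma_ppq*(5/4)*(-3/2) + Gamma_pqq*(-3/2)^2) = 83/52
d^2q/dtau^2 = -(Gamma_qpp*(5/4)^2 + 2*Gamma_qpq*(5/4)*(-3/2) + Gamma_qqq*(-3/2)^2) = 5/4

Answer: Gamma_ppp = 4/13, Gamma_ppq = 0, Gamma_pqq = -12/13, Gamma_qpp = 0, Gamma_qpq = 1/3, Gamma_qqq = 0; accelerations (d^2p/dtau^2, d^2q/dtau^2) = (83/52, 5/4)


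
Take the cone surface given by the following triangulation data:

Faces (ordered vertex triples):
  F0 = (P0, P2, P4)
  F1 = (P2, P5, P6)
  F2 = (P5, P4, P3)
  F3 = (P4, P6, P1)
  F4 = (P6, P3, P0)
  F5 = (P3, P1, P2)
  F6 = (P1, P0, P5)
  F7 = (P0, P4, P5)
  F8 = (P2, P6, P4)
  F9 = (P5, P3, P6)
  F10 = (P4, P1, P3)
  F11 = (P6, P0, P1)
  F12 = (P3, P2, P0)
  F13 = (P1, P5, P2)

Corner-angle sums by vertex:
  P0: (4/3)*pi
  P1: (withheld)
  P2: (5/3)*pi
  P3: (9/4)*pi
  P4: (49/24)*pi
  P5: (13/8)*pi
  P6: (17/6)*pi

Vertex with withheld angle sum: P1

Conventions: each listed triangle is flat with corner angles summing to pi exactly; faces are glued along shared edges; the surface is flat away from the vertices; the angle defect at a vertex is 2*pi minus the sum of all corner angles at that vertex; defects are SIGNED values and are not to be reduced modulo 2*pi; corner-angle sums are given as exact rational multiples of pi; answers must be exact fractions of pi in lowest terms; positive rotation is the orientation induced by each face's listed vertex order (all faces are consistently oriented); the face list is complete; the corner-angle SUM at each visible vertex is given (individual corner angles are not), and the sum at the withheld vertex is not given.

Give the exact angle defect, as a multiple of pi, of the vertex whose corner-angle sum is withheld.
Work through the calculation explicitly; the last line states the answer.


V = 7, E = 21, F = 14; chi = V - E + F = 0
Gauss-Bonnet: total defect = 2*pi*chi = 0; visible defects sum to pi/4

Answer: defect(P1) = -pi/4


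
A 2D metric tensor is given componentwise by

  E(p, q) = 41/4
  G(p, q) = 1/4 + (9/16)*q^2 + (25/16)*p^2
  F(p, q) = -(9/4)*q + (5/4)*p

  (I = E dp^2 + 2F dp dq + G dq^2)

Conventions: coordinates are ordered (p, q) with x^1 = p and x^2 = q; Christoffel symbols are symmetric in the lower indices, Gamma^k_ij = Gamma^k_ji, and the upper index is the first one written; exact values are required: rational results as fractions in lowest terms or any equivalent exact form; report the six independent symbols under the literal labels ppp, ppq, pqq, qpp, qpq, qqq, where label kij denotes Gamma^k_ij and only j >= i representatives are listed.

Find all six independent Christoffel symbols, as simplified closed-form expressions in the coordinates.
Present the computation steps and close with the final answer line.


E = 41/4; F = -(9/4)*q + (5/4)*p; G = 1/4 + (9/16)*q^2 + (25/16)*p^2
Gamma^k_ij = (1/2) g^{kl} (d_i g_jl + d_j g_il - d_l g_ij), with g^inv = (1/(EG-F^2)) [[G, -F], [-F, E]]
first partials: E_p = 0, E_q = 0, F_p = 5/4, F_q = -9/4, G_p = (25/8)*p, G_q = (9/8)*q
D = EG - F^2 = 41/16 + (45/64)*q^2 + (45/8)*p*q + (925/64)*p^2
expanded: Gamma^p_pp = (G E_p - 2F F_p + F E_q)/(2D), Gamma^p_pq = (G E_q - F G_p)/(2D), Gamma^p_qq = (2G F_q - G G_p - F G_q)/(2D), Gamma^q_pp = (2E F_p - E E_q - F E_p)/(2D), Gamma^q_pq = (E G_p - F E_q)/(2D), Gamma^q_qq = (E G_q - 2F F_q + F G_p)/(2D); substitute and cancel common factors

Answer: Gamma_ppp = (-100*p + 180*q)/(925*p^2 + 360*p*q + 45*q^2 + 164), Gamma_ppq = (-125*p^2 + 225*p*q)/(925*p^2 + 360*p*q + 45*q^2 + 164), Gamma_pqq = (-625*p^3 - 900*p^2 - 225*p*q^2 - 180*p*q - 100*p - 144)/(3700*p^2 + 1440*p*q + 180*q^2 + 656), Gamma_qpp = 820/(925*p^2 + 360*p*q + 45*q^2 + 164), Gamma_qpq = 1025*p/(925*p^2 + 360*p*q + 45*q^2 + 164), Gamma_qqq = (125*p^2 - 225*p*q + 180*p + 45*q)/(925*p^2 + 360*p*q + 45*q^2 + 164)


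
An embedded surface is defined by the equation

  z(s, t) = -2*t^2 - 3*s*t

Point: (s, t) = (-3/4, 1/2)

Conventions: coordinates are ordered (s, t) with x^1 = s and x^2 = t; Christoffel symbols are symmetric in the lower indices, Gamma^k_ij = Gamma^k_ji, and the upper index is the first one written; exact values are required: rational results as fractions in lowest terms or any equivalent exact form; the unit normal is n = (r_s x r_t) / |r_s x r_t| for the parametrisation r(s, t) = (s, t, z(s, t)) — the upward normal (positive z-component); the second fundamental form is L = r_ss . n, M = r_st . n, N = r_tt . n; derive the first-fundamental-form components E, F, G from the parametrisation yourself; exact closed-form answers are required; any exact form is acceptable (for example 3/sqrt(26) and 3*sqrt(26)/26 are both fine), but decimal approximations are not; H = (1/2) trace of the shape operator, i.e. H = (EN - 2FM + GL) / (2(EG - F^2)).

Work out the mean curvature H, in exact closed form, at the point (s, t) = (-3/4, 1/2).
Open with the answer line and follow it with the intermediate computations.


Answer: H = -488*sqrt(53)/2809

z_s = -3/2, z_t = 1/4, z_ss = 0, z_st = -3, z_tt = -4
E = 13/4, F = -3/8, G = 17/16; answer radicand W^2 = 53/16
unnormalised second-form numerators: l = 0, m = -3, n = -4; L = l/sqrt(53/16), and similarly M = m/sqrt(W^2), N = n/sqrt(W^2)
H = (E*n - 2*F*m + G*l) / (2*(EG - F^2)*sqrt(W^2)); E*n - 2*F*m + G*l = -61/4, EG - F^2 = 53/16, so H = (-122/53)/sqrt(53/16)


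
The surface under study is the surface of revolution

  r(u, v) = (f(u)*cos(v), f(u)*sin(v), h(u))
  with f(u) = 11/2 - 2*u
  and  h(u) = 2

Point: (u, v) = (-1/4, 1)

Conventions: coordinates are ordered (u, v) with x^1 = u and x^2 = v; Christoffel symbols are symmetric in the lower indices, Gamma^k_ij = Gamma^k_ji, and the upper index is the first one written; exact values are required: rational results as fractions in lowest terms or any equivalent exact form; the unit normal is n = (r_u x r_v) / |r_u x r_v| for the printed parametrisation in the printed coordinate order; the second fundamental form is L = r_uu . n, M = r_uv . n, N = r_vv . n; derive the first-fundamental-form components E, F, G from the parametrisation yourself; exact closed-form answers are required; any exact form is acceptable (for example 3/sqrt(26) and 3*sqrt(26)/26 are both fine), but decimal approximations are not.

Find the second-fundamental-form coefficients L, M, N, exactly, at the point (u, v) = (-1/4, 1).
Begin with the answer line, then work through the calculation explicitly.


Answer: L = 0, M = 0, N = 0

f = 6, f' = -2, f'' = 0, h' = 0, h'' = 0
E = 4, F = 0, G = 36; answer radicand W^2 = 4
unnormalised second-form numerators: l = 0, m = 0, n = 0; L = l/sqrt(4), and similarly M = m/sqrt(W^2), N = n/sqrt(W^2)


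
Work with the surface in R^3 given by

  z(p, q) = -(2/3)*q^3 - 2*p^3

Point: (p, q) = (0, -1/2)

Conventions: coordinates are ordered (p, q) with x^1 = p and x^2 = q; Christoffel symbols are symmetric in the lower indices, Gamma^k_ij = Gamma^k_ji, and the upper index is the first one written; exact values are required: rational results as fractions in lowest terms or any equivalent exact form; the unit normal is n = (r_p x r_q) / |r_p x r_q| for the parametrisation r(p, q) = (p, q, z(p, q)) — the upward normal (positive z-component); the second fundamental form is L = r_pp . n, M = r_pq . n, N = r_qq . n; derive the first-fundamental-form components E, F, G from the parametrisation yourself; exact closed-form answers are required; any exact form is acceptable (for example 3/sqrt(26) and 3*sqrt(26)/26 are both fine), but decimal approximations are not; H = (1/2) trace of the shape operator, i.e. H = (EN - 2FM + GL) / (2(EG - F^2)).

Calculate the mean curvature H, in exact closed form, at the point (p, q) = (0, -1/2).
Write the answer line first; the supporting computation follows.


Answer: H = 8*sqrt(5)/25

z_p = 0, z_q = -1/2, z_pp = 0, z_pq = 0, z_qq = 2
E = 1, F = 0, G = 5/4; answer radicand W^2 = 5/4
unnormalised second-form numerators: l = 0, m = 0, n = 2; L = l/sqrt(5/4), and similarly M = m/sqrt(W^2), N = n/sqrt(W^2)
H = (E*n - 2*F*m + G*l) / (2*(EG - F^2)*sqrt(W^2)); E*n - 2*F*m + G*l = 2, EG - F^2 = 5/4, so H = (4/5)/sqrt(5/4)


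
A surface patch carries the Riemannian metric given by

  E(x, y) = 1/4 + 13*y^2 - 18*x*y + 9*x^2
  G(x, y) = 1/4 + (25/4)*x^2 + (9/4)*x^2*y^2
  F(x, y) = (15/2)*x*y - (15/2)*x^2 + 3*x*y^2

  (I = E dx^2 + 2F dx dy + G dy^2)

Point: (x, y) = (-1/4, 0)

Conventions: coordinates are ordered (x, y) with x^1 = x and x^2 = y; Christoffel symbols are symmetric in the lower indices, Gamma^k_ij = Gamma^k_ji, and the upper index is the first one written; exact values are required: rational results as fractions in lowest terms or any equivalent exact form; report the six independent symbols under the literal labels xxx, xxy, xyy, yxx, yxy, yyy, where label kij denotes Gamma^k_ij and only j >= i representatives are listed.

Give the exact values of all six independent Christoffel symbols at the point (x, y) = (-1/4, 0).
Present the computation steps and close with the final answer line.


E = 13/16, F = -15/32, G = 41/64 at the point
E_x = -9/2, E_y = 9/2, F_x = 15/4, F_y = -15/8, G_x = -25/8, G_y = 0
EG - F^2 = 77/256;  g^inv = (256/77) * [[41/64, 15/32], [15/32, 13/16]]
first-kind symbols [ij,l] = (1/2)(d_i g_jl + d_j g_il - d_l g_ij): [xx,x] = E_x/2 = -9/4, [xx,y] = F_x - E_y/2 = 3/2, [xy,x] = E_y/2 = 9/4, [xy,y] = G_x/2 = -25/16, [yy,x] = F_y - G_x/2 = -5/16, [yy,y] = G_y/2 = 0
Gamma^x_ij = (G*[ij,x] - F*[ij,y])/(EG - F^2), Gamma^y_ij = (E*[ij,y] - F*[ij,x])/(EG - F^2)

Answer: Gamma_xxx = -27/11, Gamma_xxy = 33/14, Gamma_xyy = -205/308, Gamma_yxx = 6/11, Gamma_yxy = -5/7, Gamma_yyy = -75/154


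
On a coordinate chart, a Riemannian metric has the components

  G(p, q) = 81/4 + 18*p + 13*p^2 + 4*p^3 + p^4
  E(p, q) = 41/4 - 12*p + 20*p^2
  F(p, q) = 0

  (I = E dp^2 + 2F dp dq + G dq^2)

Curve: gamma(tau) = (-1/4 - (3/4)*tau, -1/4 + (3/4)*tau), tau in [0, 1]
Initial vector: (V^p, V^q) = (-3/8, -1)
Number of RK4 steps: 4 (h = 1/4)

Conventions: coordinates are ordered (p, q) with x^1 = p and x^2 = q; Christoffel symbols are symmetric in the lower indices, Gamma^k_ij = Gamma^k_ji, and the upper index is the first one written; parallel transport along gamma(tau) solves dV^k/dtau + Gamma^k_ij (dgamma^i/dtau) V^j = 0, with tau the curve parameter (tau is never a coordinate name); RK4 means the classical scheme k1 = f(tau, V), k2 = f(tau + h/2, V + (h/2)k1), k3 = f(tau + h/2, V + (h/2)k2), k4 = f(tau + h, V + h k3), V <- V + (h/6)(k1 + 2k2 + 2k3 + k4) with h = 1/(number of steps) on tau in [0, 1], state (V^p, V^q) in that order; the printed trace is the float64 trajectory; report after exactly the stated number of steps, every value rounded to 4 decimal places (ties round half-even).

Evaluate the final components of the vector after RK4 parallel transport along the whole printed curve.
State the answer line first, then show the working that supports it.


Answer: V^p = -0.2949, V^q = -1.1017

gamma'(tau) = (-3/4, 3/4); f(tau, V)^k = -Gamma^k_ij(gamma(tau)) gamma'^i(tau) V^j; h = 1/4; intermediate values shown to 6 dp
curve data and Christoffel symbols at the stage parameters:
  tau = 0.000000: gamma = (-0.250000, -0.250000), gamma' = (-0.750000, 0.750000); Gamma_ppp = -0.758621, Gamma_ppq = 0.000000, Gamma_pqq = -0.420259, Gamma_qpp = 0.000000, Gamma_qpq = 0.369231, Gamma_qqq = 0.000000
  tau = 0.125000: gamma = (-0.343750, -0.156250), gamma' = (-0.750000, 0.750000); Gamma_ppp = -0.769195, Gamma_ppq = 0.000000, Gamma_pqq = -0.308215, Gamma_qpp = 0.000000, Gamma_qpq = 0.333913, Gamma_qqq = 0.000000
  tau = 0.250000: gamma = (-0.437500, -0.062500), gamma' = (-0.750000, 0.750000); Gamma_ppp = -0.763137, Gamma_ppq = 0.000000, Gamma_pqq = -0.222135, Gamma_qpp = 0.000000, Gamma_qpq = 0.294780, Gamma_qqq = 0.000000
  tau = 0.375000: gamma = (-0.531250, 0.031250), gamma' = (-0.750000, 0.750000); Gamma_ppp = -0.746536, Gamma_ppq = 0.000000, Gamma_pqq = -0.156593, Gamma_qpp = 0.000000, Gamma_qpq = 0.252035, Gamma_qqq = 0.000000
  tau = 0.500000: gamma = (-0.625000, 0.125000), gamma' = (-0.750000, 0.750000); Gamma_ppp = -0.723716, Gamma_ppq = 0.000000, Gamma_pqq = -0.106815, Gamma_qpp = 0.000000, Gamma_qpq = 0.206009, Gamma_qqq = 0.000000
  tau = 0.625000: gamma = (-0.718750, 0.218750), gamma' = (-0.750000, 0.750000); Gamma_ppp = -0.697606, Gamma_ppq = 0.000000, Gamma_pqq = -0.068930, Gamma_qpp = 0.000000, Gamma_qpq = 0.157162, Gamma_qqq = 0.000000
  tau = 0.750000: gamma = (-0.812500, 0.312500), gamma' = (-0.750000, 0.750000); Gamma_ppp = -0.670118, Gamma_ppq = 0.000000, Gamma_pqq = -0.039926, Gamma_qpp = 0.000000, Gamma_qpq = 0.106077, Gamma_qqq = 0.000000
  tau = 0.875000: gamma = (-0.906250, 0.406250), gamma' = (-0.750000, 0.750000); Gamma_ppp = -0.642463, Gamma_ppq = 0.000000, Gamma_pqq = -0.017520, Gamma_qpp = 0.000000, Gamma_qpq = 0.053437, Gamma_qqq = 0.000000
  tau = 1.000000: gamma = (-1.000000, 0.500000), gamma' = (-0.750000, 0.750000); Gamma_ppp = -0.615385, Gamma_ppq = 0.000000, Gamma_pqq = 0.000000, Gamma_qpp = 0.000000, Gamma_qpq = 0.000000, Gamma_qqq = 0.000000
step 0: V^p = -0.3750, V^q = -1.0000
step 1: k1 = (-0.101832, -0.173077), k2 = (-0.012483, -0.158752), k3 = (-0.018512, -0.161101), k4 = (0.043970, -0.146059); V <- V + (h/6)(k1 + 2k2 + 2k3 + k4): V^p = -0.3800, V^q = -1.0400
step 2: k1 = (0.044233, -0.145907), k2 = (0.085385, -0.129242), k3 = (0.082749, -0.129820), k4 = (0.109115, -0.110179); V <- V + (h/6)(k1 + 2k2 + 2k3 + k4): V^p = -0.3596, V^q = -1.0722
step 3: k1 = (0.109286, -0.110104), k2 = (0.124851, -0.087230), k3 = (0.123981, -0.087122), k4 = (0.132390, -0.060893); V <- V + (h/6)(k1 + 2k2 + 2k3 + k4): V^p = -0.3288, V^q = -1.0939
step 4: k1 = (0.132489, -0.060868), k2 = (0.135972, -0.031631), k3 = (0.135810, -0.031502), k4 = (0.136078, 0.000000); V <- V + (h/6)(k1 + 2k2 + 2k3 + k4): V^p = -0.2949, V^q = -1.1017


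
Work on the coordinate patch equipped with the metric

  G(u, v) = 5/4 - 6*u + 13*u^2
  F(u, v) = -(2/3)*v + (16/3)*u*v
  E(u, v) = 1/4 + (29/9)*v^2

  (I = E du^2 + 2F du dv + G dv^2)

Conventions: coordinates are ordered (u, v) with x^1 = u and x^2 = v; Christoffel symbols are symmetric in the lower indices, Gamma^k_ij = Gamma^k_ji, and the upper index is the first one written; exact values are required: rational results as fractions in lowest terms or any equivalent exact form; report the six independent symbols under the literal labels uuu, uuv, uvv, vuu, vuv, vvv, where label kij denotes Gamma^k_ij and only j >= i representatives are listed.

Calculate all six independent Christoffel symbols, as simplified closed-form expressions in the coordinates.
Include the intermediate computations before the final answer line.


E = 1/4 + (29/9)*v^2; F = -(2/3)*v + (16/3)*u*v; G = 5/4 - 6*u + 13*u^2
Gamma^k_ij = (1/2) g^{kl} (d_i g_jl + d_j g_il - d_l g_ij), with g^inv = (1/(EG-F^2)) [[G, -F], [-F, E]]
first partials: E_u = 0, E_v = (58/9)*v, F_u = (16/3)*v, F_v = -2/3 + (16/3)*u, G_u = -6 + 26*u, G_v = 0
D = EG - F^2 = 5/16 - (3/2)*u + (43/12)*v^2 + (13/4)*u^2 - (110/9)*u*v^2 + (121/9)*u^2*v^2
expanded: Gamma^u_uu = (G E_u - 2F F_u + F E_v)/(2D), Gamma^u_uv = (G E_v - F G_u)/(2D), Gamma^u_vv = (2G F_v - G G_u - F G_v)/(2D), Gamma^v_uu = (2E F_u - E E_v - F E_u)/(2D), Gamma^v_uv = (E G_u - F E_v)/(2D), Gamma^v_vv = (E G_v - 2F F_v + F G_u)/(2D); substitute and cancel common factors

Answer: Gamma_uuu = (-4864*u*v^2 + 608*v^2)/(5808*u^2*v^2 + 1404*u^2 - 5280*u*v^2 - 648*u + 1548*v^2 + 135), Gamma_uuv = (-3952*u^2*v + 768*u*v + 292*v)/(1936*u^2*v^2 + 468*u^2 - 1760*u*v^2 - 216*u + 516*v^2 + 45), Gamma_uvv = (-14352*u^3 + 10992*u^2 - 3396*u + 420)/(1936*u^2*v^2 + 468*u^2 - 1760*u*v^2 - 216*u + 516*v^2 + 45), Gamma_vuu = (8816*v^3 + 684*v)/(17424*u^2*v^2 + 4212*u^2 - 15840*u*v^2 - 1944*u + 4644*v^2 + 405), Gamma_vuv = (10672*u*v^2 + 1404*u - 3248*v^2 - 324)/(5808*u^2*v^2 + 1404*u^2 - 5280*u*v^2 - 648*u + 1548*v^2 + 135), Gamma_vvv = (5888*u^2*v - 2528*u*v + 224*v)/(1936*u^2*v^2 + 468*u^2 - 1760*u*v^2 - 216*u + 516*v^2 + 45)


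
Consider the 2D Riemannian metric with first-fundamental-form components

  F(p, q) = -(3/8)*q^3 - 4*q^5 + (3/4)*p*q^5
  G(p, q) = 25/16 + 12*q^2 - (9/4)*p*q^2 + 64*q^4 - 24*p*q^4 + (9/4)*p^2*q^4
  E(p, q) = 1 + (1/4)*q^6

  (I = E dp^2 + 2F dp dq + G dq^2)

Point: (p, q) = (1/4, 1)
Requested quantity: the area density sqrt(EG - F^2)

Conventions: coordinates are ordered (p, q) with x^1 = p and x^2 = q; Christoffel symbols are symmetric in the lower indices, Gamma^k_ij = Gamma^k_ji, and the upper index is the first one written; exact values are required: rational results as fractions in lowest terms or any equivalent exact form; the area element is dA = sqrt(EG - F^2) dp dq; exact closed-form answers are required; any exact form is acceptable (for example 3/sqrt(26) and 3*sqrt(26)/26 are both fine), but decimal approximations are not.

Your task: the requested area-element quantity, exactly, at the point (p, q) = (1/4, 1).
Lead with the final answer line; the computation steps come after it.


Answer: sqrt(EG - F^2) = sqrt(4569)/8

E = 5/4, F = -67/16, G = 4553/64; EG - F^2 = 4569/64


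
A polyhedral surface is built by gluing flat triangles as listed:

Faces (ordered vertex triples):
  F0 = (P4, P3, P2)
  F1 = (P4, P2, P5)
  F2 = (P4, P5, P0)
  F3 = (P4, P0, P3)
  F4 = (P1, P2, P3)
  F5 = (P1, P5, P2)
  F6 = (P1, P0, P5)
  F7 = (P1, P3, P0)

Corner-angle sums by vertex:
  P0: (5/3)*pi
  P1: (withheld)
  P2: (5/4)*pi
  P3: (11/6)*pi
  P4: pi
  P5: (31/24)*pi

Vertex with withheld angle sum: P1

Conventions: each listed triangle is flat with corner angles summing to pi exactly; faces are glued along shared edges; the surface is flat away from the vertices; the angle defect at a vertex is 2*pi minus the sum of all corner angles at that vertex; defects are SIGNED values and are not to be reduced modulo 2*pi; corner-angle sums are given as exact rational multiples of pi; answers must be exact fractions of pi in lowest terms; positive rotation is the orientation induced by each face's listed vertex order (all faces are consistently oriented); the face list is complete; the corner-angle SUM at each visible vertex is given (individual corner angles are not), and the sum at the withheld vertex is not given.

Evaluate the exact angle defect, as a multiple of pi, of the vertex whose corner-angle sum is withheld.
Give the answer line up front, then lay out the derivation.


Answer: defect(P1) = (25/24)*pi

V = 6, E = 12, F = 8; chi = V - E + F = 2
Gauss-Bonnet: total defect = 2*pi*chi = 4*pi; visible defects sum to (71/24)*pi


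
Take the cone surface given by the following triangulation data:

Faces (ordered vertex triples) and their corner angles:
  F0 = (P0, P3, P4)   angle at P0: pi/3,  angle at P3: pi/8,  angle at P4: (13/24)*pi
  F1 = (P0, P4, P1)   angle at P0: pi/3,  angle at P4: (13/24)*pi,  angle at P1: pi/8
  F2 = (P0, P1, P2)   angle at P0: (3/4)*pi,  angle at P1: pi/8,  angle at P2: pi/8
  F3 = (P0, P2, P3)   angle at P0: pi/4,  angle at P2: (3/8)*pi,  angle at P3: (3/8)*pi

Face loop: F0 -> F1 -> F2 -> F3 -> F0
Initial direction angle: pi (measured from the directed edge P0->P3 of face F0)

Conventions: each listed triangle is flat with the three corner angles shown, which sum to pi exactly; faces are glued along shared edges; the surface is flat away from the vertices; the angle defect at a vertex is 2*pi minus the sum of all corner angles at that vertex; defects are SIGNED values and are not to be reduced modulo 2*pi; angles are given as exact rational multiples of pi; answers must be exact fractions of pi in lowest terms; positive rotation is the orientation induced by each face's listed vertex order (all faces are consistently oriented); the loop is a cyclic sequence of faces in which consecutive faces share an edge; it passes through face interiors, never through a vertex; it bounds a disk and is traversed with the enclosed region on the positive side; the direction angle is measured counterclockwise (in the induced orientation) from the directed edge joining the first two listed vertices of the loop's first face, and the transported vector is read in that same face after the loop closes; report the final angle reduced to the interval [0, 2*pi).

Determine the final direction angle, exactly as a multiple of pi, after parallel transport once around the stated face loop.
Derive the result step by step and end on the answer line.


enclosed vertex P0: corner angles sum to (5/3)*pi, defect = 2*pi - (5/3)*pi = pi/3
by Gauss-Bonnet the loop rotates the vector by the enclosed defect sum (positive orientation, mod 2*pi)
final angle = pi + pi/3 = (4/3)*pi (mod 2*pi)

Answer: final direction angle = (4/3)*pi


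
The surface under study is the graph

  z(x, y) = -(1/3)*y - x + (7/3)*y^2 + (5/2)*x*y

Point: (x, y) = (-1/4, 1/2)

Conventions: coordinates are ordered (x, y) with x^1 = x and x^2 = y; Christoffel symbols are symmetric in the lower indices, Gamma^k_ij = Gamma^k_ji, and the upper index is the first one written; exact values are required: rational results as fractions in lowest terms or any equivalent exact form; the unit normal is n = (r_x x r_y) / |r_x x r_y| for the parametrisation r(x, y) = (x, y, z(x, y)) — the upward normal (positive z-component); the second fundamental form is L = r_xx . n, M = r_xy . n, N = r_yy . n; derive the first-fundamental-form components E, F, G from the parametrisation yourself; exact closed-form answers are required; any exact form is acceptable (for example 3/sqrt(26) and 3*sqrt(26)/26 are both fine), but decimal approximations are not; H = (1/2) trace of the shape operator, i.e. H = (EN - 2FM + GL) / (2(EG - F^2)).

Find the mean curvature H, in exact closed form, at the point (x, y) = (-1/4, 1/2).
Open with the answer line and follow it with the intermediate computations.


Answer: H = 2488*sqrt(21)/35721

z_x = 1/4, z_y = 11/8, z_xx = 0, z_xy = 5/2, z_yy = 14/3
E = 17/16, F = 11/32, G = 185/64; answer radicand W^2 = 189/64
unnormalised second-form numerators: l = 0, m = 5/2, n = 14/3; L = l/sqrt(189/64), and similarly M = m/sqrt(W^2), N = n/sqrt(W^2)
H = (E*n - 2*F*m + G*l) / (2*(EG - F^2)*sqrt(W^2)); E*n - 2*F*m + G*l = 311/96, EG - F^2 = 189/64, so H = (311/567)/sqrt(189/64)


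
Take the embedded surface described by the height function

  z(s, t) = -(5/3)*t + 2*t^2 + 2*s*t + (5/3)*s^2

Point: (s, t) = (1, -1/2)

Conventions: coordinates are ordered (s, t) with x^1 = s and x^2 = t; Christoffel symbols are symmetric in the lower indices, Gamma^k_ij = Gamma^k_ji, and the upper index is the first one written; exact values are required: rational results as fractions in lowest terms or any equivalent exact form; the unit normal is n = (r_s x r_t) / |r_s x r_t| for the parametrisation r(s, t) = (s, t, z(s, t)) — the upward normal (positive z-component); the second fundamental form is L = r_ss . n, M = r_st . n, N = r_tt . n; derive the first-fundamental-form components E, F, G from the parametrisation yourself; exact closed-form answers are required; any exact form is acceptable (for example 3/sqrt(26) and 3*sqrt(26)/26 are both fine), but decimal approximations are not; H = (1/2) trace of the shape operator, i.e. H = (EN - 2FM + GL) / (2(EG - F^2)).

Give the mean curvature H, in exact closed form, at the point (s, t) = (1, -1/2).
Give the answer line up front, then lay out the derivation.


Answer: H = 728*sqrt(83)/6889

z_s = 7/3, z_t = -5/3, z_ss = 10/3, z_st = 2, z_tt = 4
E = 58/9, F = -35/9, G = 34/9; answer radicand W^2 = 83/9
unnormalised second-form numerators: l = 10/3, m = 2, n = 4; L = l/sqrt(83/9), and similarly M = m/sqrt(W^2), N = n/sqrt(W^2)
H = (E*n - 2*F*m + G*l) / (2*(EG - F^2)*sqrt(W^2)); E*n - 2*F*m + G*l = 1456/27, EG - F^2 = 83/9, so H = (728/249)/sqrt(83/9)


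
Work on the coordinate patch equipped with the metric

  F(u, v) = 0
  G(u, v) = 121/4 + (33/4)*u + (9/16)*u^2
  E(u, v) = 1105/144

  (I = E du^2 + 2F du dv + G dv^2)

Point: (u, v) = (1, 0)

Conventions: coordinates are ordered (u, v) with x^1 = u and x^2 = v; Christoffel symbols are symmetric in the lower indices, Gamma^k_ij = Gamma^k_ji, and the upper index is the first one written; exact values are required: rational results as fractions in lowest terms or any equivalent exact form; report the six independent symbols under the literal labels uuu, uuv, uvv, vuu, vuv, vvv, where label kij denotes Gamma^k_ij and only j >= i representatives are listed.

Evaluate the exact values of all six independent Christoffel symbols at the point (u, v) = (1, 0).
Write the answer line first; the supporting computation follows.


Answer: Gamma_uuu = 0, Gamma_uuv = 0, Gamma_uvv = -135/221, Gamma_vuu = 0, Gamma_vuv = 3/25, Gamma_vvv = 0

E = 1105/144, F = 0, G = 625/16 at the point
E_u = 0, E_v = 0, F_u = 0, F_v = 0, G_u = 75/8, G_v = 0
EG - F^2 = 690625/2304;  g^inv = (2304/690625) * [[625/16, 0], [0, 1105/144]]
first-kind symbols [ij,l] = (1/2)(d_i g_jl + d_j g_il - d_l g_ij): [uu,u] = E_u/2 = 0, [uu,v] = F_u - E_v/2 = 0, [uv,u] = E_v/2 = 0, [uv,v] = G_u/2 = 75/16, [vv,u] = F_v - G_u/2 = -75/16, [vv,v] = G_v/2 = 0
Gamma^u_ij = (G*[ij,u] - F*[ij,v])/(EG - F^2), Gamma^v_ij = (E*[ij,v] - F*[ij,u])/(EG - F^2)


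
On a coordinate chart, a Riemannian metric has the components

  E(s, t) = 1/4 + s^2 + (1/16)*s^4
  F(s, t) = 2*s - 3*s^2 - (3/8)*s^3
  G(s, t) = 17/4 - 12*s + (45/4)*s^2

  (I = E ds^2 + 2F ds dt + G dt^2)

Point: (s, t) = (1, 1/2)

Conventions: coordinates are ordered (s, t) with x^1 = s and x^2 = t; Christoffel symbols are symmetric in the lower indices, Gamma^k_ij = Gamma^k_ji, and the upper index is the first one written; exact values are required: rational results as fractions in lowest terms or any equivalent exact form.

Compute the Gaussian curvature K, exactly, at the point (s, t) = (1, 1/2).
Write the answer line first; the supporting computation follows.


Answer: K = -43248/29929

E = 21/16, F = -11/8, G = 7/2, EG - F^2 = 173/64 at the point
E_s = 9/4, E_t = 0, F_s = -41/8, F_t = 0, G_s = 21/2, G_t = 0
E_tt = 0, F_st = 0, G_ss = 45/2
Brioschi: K = (det M1 - det M2) / (EG - F^2)^2 with the standard first/second-derivative matrices M1, M2.
M1 = [[-E_tt/2 + F_st - G_ss/2, E_s/2, F_s - E_t/2], [F_t - G_s/2, E, F], [G_t/2, F, G]] = [[-45/4, 9/8, -41/8], [-21/4, 21/16, -11/8], [0, -11/8, 7/2]]; det M1 = -2991/64
M2 = [[0, E_t/2, G_s/2], [E_t/2, E, F], [G_s/2, F, G]] = [[0, 0, 21/4], [0, 21/16, -11/8], [21/4, -11/8, 7/2]]; det M2 = -9261/256
det M1 - det M2 = -2703/256; K = -2703/256 / (173/64)^2 = -43248/29929


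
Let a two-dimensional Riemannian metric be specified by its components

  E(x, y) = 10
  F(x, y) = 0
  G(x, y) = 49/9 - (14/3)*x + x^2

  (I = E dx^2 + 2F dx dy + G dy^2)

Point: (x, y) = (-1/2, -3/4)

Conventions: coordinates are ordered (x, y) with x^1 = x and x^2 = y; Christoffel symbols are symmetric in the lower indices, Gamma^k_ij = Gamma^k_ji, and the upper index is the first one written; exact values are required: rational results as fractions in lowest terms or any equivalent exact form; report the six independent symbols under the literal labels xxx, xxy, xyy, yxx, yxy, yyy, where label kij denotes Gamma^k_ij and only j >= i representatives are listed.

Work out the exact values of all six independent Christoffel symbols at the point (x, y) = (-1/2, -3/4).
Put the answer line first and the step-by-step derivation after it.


Answer: Gamma_xxx = 0, Gamma_xxy = 0, Gamma_xyy = 17/60, Gamma_yxx = 0, Gamma_yxy = -6/17, Gamma_yyy = 0

E = 10, F = 0, G = 289/36 at the point
E_x = 0, E_y = 0, F_x = 0, F_y = 0, G_x = -17/3, G_y = 0
EG - F^2 = 1445/18;  g^inv = (18/1445) * [[289/36, 0], [0, 10]]
first-kind symbols [ij,l] = (1/2)(d_i g_jl + d_j g_il - d_l g_ij): [xx,x] = E_x/2 = 0, [xx,y] = F_x - E_y/2 = 0, [xy,x] = E_y/2 = 0, [xy,y] = G_x/2 = -17/6, [yy,x] = F_y - G_x/2 = 17/6, [yy,y] = G_y/2 = 0
Gamma^x_ij = (G*[ij,x] - F*[ij,y])/(EG - F^2), Gamma^y_ij = (E*[ij,y] - F*[ij,x])/(EG - F^2)


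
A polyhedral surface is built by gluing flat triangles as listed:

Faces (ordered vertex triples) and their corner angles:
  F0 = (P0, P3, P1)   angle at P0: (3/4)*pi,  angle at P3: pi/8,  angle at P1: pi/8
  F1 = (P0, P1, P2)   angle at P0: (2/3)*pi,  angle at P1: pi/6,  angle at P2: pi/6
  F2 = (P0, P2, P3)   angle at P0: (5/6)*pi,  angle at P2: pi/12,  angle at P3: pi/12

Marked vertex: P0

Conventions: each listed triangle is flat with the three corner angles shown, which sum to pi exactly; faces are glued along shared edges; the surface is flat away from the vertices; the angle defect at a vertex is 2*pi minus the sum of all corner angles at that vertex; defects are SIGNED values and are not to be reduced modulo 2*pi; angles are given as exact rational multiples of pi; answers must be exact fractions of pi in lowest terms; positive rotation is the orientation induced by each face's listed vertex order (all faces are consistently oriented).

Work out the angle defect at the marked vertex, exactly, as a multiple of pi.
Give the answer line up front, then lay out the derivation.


Answer: defect(P0) = -pi/4

Sum of corner angles at P0: (9/4)*pi
defect = 2*pi - (9/4)*pi


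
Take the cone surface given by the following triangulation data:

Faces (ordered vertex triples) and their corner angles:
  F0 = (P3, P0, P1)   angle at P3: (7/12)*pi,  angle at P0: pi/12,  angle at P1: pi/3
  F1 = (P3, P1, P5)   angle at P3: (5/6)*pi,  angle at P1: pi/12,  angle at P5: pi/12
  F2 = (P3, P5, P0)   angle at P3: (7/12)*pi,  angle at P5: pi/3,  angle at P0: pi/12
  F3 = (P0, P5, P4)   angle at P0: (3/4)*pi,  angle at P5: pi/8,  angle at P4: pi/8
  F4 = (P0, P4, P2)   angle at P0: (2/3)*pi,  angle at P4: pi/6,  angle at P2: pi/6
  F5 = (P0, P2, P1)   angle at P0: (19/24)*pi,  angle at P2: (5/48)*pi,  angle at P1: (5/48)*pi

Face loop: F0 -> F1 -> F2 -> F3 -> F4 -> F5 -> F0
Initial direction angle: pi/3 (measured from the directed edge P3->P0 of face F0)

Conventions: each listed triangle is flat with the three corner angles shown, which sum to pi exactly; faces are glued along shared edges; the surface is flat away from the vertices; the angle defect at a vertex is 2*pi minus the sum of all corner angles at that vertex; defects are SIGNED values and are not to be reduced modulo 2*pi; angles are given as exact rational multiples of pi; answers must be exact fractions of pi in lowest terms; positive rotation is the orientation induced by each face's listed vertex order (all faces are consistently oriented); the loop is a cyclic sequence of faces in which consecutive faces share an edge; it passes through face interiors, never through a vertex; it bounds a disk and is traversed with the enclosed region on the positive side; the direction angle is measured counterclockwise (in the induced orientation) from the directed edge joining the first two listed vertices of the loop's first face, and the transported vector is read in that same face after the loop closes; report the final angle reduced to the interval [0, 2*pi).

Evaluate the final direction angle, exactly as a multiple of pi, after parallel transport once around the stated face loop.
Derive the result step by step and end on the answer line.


enclosed vertex P0: corner angles sum to (19/8)*pi, defect = 2*pi - (19/8)*pi = (-3/8)*pi
enclosed vertex P3: corner angles sum to 2*pi, defect = 2*pi - 2*pi = 0
summing the enclosed defects onto the initial angle, mod 2*pi in the induced orientation:
final angle = pi/3 - (3/8)*pi = (47/24)*pi (mod 2*pi)

Answer: final direction angle = (47/24)*pi


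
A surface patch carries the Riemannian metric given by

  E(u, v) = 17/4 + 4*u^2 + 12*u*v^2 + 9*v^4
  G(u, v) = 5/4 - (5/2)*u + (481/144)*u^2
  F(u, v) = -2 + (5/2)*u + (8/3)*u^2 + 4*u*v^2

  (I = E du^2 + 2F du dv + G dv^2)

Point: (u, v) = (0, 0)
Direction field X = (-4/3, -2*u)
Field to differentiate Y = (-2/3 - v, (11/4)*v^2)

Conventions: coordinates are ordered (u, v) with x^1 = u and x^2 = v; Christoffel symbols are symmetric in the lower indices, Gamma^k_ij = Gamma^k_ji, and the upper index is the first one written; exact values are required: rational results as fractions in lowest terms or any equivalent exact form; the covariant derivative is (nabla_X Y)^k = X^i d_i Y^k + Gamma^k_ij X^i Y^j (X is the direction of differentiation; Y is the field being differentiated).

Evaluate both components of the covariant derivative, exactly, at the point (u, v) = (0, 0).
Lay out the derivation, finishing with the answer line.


E = 17/4, F = -2, G = 5/4 at the point
E_u = 0, E_v = 0, F_u = 5/2, F_v = 0, G_u = -5/2, G_v = 0
EG - F^2 = 21/16;  g^inv = (16/21) * [[5/4, 2], [2, 17/4]]
first-kind symbols [ij,l] = (1/2)(d_i g_jl + d_j g_il - d_l g_ij): [uu,u] = E_u/2 = 0, [uu,v] = F_u - E_v/2 = 5/2, [uv,u] = E_v/2 = 0, [uv,v] = G_u/2 = -5/4, [vv,u] = F_v - G_u/2 = 5/4, [vv,v] = G_v/2 = 0
Gamma^u_ij = (G*[ij,u] - F*[ij,v])/(EG - F^2), Gamma^v_ij = (E*[ij,v] - F*[ij,u])/(EG - F^2)
Gamma_uuu = 80/21, Gamma_uuv = -40/21, Gamma_uvv = 25/21, Gamma_vuu = 170/21, Gamma_vuv = -85/21, Gamma_vvv = 40/21
X = (-4/3, 0), Y = (-2/3, 0) at the point

Answer: (nabla_X Y)^u = 640/189, (nabla_X Y)^v = 1360/189


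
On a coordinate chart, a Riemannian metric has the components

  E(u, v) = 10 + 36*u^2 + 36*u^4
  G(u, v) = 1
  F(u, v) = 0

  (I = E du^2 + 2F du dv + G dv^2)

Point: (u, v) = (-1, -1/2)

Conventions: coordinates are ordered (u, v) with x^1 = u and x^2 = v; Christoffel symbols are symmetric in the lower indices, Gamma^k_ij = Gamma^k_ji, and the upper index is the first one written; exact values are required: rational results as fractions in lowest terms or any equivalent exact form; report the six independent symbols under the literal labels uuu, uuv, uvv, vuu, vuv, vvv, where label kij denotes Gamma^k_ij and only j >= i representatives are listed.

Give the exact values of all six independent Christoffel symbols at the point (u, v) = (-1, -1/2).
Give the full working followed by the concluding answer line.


E = 82, F = 0, G = 1 at the point
E_u = -216, E_v = 0, F_u = 0, F_v = 0, G_u = 0, G_v = 0
EG - F^2 = 82;  g^inv = (1/82) * [[1, 0], [0, 82]]
first-kind symbols [ij,l] = (1/2)(d_i g_jl + d_j g_il - d_l g_ij): [uu,u] = E_u/2 = -108, [uu,v] = F_u - E_v/2 = 0, [uv,u] = E_v/2 = 0, [uv,v] = G_u/2 = 0, [vv,u] = F_v - G_u/2 = 0, [vv,v] = G_v/2 = 0
Gamma^u_ij = (G*[ij,u] - F*[ij,v])/(EG - F^2), Gamma^v_ij = (E*[ij,v] - F*[ij,u])/(EG - F^2)

Answer: Gamma_uuu = -54/41, Gamma_uuv = 0, Gamma_uvv = 0, Gamma_vuu = 0, Gamma_vuv = 0, Gamma_vvv = 0


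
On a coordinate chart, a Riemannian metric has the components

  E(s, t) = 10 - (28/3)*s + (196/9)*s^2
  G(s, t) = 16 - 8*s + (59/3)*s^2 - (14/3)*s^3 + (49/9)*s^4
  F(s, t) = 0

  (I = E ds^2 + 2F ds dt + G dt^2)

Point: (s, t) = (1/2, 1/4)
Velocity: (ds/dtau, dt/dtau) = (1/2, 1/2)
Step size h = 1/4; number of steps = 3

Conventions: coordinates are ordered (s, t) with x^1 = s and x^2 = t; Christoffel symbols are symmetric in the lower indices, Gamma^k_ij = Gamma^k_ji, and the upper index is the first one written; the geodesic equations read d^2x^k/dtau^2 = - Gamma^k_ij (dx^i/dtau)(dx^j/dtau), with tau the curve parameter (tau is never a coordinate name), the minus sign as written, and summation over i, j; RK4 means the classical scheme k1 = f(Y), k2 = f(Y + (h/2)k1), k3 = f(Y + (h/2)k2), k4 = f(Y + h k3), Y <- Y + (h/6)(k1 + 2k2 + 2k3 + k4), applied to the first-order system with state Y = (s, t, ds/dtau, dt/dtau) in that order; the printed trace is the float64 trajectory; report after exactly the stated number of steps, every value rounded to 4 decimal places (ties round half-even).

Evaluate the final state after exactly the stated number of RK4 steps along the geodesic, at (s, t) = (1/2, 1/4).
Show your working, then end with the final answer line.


f(Y) = (ds/dtau, dt/dtau, -Gamma^s_ij Y'^i Y'^j, -Gamma^t_ij Y'^i Y'^j) with the Gammas evaluated at the stage position; h = 0.250000; intermediate values shown to 6 dp
step 0: s = 0.5000, t = 0.2500, ds/dtau = 0.5000, dt/dtau = 0.5000
step 1:
  k1: at (s, t) = (0.500000, 0.250000), (ds/dtau, dt/dtau) = (0.500000, 0.500000); Gamma_sss = 0.577320, Gamma_sst = 0.000000, Gamma_stt = -0.505155, Gamma_tss = 0.000000, Gamma_tst = 0.326531, Gamma_ttt = 0.000000; k1 = (0.500000, 0.500000, -0.018041, -0.163265)
  k2: at (s, t) = (0.562500, 0.312500), (ds/dtau, dt/dtau) = (0.497745, 0.479592); Gamma_sss = 0.651454, Gamma_sst = 0.000000, Gamma_stt = -0.582928, Gamma_tss = 0.000000, Gamma_tst = 0.389149, Gamma_ttt = 0.000000; k2 = (0.497745, 0.479592, -0.027319, -0.185791)
  k3: at (s, t) = (0.562218, 0.309949), (ds/dtau, dt/dtau) = (0.496585, 0.476776); Gamma_sss = 0.651166, Gamma_sst = 0.000000, Gamma_stt = -0.582606, Gamma_tss = 0.000000, Gamma_tst = 0.388876, Gamma_ttt = 0.000000; k3 = (0.496585, 0.476776, -0.028140, -0.184141)
  k4: at (s, t) = (0.624146, 0.369194), (ds/dtau, dt/dtau) = (0.492965, 0.453965); Gamma_sss = 0.705135, Gamma_sst = 0.000000, Gamma_stt = -0.647439, Gamma_tss = 0.000000, Gamma_tst = 0.446385, Gamma_ttt = 0.000000; k4 = (0.492965, 0.453965, -0.037931, -0.199792)
  Y <- Y + (h/6)(k1 + 2k2 + 2k3 + k4): s = 0.6242, t = 0.3694, ds/dtau = 0.4930, dt/dtau = 0.4540
step 2:
  k1: at (s, t) = (0.624234, 0.369446), (ds/dtau, dt/dtau) = (0.493046, 0.454045); Gamma_sss = 0.705199, Gamma_sst = 0.000000, Gamma_stt = -0.647523, Gamma_tss = 0.000000, Gamma_tst = 0.446464, Gamma_ttt = 0.000000; k1 = (0.493046, 0.454045, -0.037939, -0.199895)
  k2: at (s, t) = (0.685865, 0.426201), (ds/dtau, dt/dtau) = (0.488304, 0.429058); Gamma_sss = 0.741882, Gamma_sst = 0.000000, Gamma_stt = -0.701359, Gamma_tss = 0.000000, Gamma_tst = 0.498827, Gamma_ttt = 0.000000; k2 = (0.488304, 0.429058, -0.047781, -0.209019)
  k3: at (s, t) = (0.685272, 0.423078), (ds/dtau, dt/dtau) = (0.487074, 0.427918); Gamma_sss = 0.741602, Gamma_sst = 0.000000, Gamma_stt = -0.700886, Gamma_tss = 0.000000, Gamma_tst = 0.498347, Gamma_ttt = 0.000000; k3 = (0.487074, 0.427918, -0.047596, -0.207738)
  k4: at (s, t) = (0.746003, 0.476425), (ds/dtau, dt/dtau) = (0.481147, 0.402110); Gamma_sss = 0.763974, Gamma_sst = 0.000000, Gamma_stt = -0.745291, Gamma_tss = 0.000000, Gamma_tst = 0.545046, Gamma_ttt = 0.000000; k4 = (0.481147, 0.402110, -0.056354, -0.210905)
  Y <- Y + (h/6)(k1 + 2k2 + 2k3 + k4): s = 0.7461, t = 0.4765, ds/dtau = 0.4812, dt/dtau = 0.4022
step 3:
  k1: at (s, t) = (0.746107, 0.476534), (ds/dtau, dt/dtau) = (0.481169, 0.402199); Gamma_sss = 0.764002, Gamma_sst = 0.000000, Gamma_stt = -0.745361, Gamma_tss = 0.000000, Gamma_tst = 0.545122, Gamma_ttt = 0.000000; k1 = (0.481169, 0.402199, -0.056312, -0.210990)
  k2: at (s, t) = (0.806253, 0.526808), (ds/dtau, dt/dtau) = (0.474130, 0.375825); Gamma_sss = 0.775140, Gamma_sst = 0.000000, Gamma_stt = -0.782424, Gamma_tss = 0.000000, Gamma_tst = 0.586457, Gamma_ttt = 0.000000; k2 = (0.474130, 0.375825, -0.063738, -0.209001)
  k3: at (s, t) = (0.805373, 0.523512), (ds/dtau, dt/dtau) = (0.473202, 0.376073); Gamma_sss = 0.775045, Gamma_sst = 0.000000, Gamma_stt = -0.781924, Gamma_tss = 0.000000, Gamma_tst = 0.585887, Gamma_ttt = 0.000000; k3 = (0.473202, 0.376073, -0.062960, -0.208527)
  k4: at (s, t) = (0.864408, 0.570552), (ds/dtau, dt/dtau) = (0.465429, 0.350067); Gamma_sss = 0.777729, Gamma_sst = 0.000000, Gamma_stt = -0.813125, Gamma_tss = 0.000000, Gamma_tst = 0.621821, Gamma_ttt = 0.000000; k4 = (0.465429, 0.350067, -0.068829, -0.202628)
  Y <- Y + (h/6)(k1 + 2k2 + 2k3 + k4): s = 0.8645, t = 0.5705, ds/dtau = 0.4654, dt/dtau = 0.3502

Answer: s = 0.8645, t = 0.5705, ds/dtau = 0.4654, dt/dtau = 0.3502
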